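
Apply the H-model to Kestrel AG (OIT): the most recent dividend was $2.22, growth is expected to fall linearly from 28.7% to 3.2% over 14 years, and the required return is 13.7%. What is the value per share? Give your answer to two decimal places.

H-model: P₀ = D₀[(1+g_L) + H(g_S−g_L)]/(r−g_L), with H = 14/2 = 7.
P₀ = 2.22 × [(1+0.032) + 7×(0.287−0.032)] / (0.137−0.032)
   = 2.22 × 2.8170 / 0.105 = 59.5594

$59.56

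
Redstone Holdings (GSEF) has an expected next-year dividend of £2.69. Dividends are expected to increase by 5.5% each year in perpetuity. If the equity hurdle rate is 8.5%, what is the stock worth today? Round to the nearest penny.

£89.67

Gordon growth model: P₀ = D₁/(r − g), with D₁ = 2.69 given directly.
P₀ = 2.6900 / (0.085 − 0.055) = 2.6900 / 0.03 = 89.6667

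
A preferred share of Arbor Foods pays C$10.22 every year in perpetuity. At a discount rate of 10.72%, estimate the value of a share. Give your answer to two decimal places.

Zero-growth DDM (perpetuity): P₀ = D/r = 10.22 / 0.1072 = 95.3358

C$95.34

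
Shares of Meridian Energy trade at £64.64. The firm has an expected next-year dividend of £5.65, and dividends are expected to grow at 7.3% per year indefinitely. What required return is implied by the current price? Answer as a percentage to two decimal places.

Rearranging the constant-growth DDM: r = D₁/P₀ + g.
r = 5.6500 / 64.64 + 0.073 = 0.08741 + 0.073 = 0.16041

16.04%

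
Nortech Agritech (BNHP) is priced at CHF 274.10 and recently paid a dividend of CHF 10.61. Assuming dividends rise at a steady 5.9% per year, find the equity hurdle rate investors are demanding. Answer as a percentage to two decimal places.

Rearranging the constant-growth DDM: r = D₁/P₀ + g.
D₁ = 10.61 × (1 + 0.059) = 11.2360.
r = 11.2360 / 274.10 + 0.059 = 0.04099 + 0.059 = 0.09999

10.00%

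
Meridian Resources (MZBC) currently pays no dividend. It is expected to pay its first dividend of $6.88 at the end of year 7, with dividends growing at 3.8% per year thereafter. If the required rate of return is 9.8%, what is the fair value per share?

Deferred-dividend DDM. At t=6 the remaining stream is a growing perpetuity with first payment D_7 = 6.88.
V_6 = D_7/(r−g) = 6.88/(0.098−0.038) = 114.6667
P₀ = V_6/(1+r)^6 = 114.6667/(1+0.098)^6 = 65.4370

$65.44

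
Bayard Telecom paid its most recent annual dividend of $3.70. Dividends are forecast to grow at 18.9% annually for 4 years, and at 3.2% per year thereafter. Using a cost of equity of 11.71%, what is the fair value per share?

Two-stage DDM. Project D₁…D_4 at 0.189, terminal growth 0.032, discount at r = 0.1171.
D_1 = 4.3993
D_2 = 5.2308
D_3 = 6.2194
D_4 = 7.3948
Terminal value at t=4: TV = D_5/(r−g) = 7.6315/(0.1171−0.032) = 89.6766
P₀ = 4.3993/(1+0.1171)^1 + 5.2308/(1+0.1171)^2 + 6.2194/(1+0.1171)^3 + 7.3948/(1+0.1171)^4 + 89.6766/(1+0.1171)^4 = 74.9249

$74.92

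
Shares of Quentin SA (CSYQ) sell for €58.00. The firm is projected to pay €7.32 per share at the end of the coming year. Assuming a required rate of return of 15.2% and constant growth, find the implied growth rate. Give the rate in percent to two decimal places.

From P₀ = D₁/(r − g), the implied growth is g = r − D₁/P₀.
g = 0.152 − 7.32/58.00 = 0.152 − 0.12621 = 0.02579

2.58%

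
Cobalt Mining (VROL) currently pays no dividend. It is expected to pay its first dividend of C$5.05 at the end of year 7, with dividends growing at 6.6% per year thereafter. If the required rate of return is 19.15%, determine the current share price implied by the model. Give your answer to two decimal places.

Deferred-dividend DDM. At t=6 the remaining stream is a growing perpetuity with first payment D_7 = 5.05.
V_6 = D_7/(r−g) = 5.05/(0.1915−0.066) = 40.2390
P₀ = V_6/(1+r)^6 = 40.2390/(1+0.1915)^6 = 14.0632

C$14.06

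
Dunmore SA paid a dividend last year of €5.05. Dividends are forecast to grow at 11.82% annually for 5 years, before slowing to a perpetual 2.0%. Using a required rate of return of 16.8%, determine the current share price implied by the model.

€50.19

Two-stage DDM. Project D₁…D_5 at 0.1182, terminal growth 0.02, discount at r = 0.168.
D_1 = 5.6469
D_2 = 6.3144
D_3 = 7.0607
D_4 = 7.8953
D_5 = 8.8285
Terminal value at t=5: TV = D_6/(r−g) = 9.0051/(0.168−0.02) = 60.8453
P₀ = 5.6469/(1+0.168)^1 + 6.3144/(1+0.168)^2 + 7.0607/(1+0.168)^3 + 7.8953/(1+0.168)^4 + 8.8285/(1+0.168)^5 + 60.8453/(1+0.168)^5 = 50.1887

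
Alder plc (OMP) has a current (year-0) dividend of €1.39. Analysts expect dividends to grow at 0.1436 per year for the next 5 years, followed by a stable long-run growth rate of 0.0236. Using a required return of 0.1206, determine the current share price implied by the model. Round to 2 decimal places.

€23.63

Two-stage DDM. Project D₁…D_5 at 0.1436, terminal growth 0.0236, discount at r = 0.1206.
D_1 = 1.5896
D_2 = 1.8179
D_3 = 2.0789
D_4 = 2.3774
D_5 = 2.7189
Terminal value at t=5: TV = D_6/(r−g) = 2.7830/(0.1206−0.0236) = 28.6909
P₀ = 1.5896/(1+0.1206)^1 + 1.8179/(1+0.1206)^2 + 2.0789/(1+0.1206)^3 + 2.3774/(1+0.1206)^4 + 2.7189/(1+0.1206)^5 + 28.6909/(1+0.1206)^5 = 23.6263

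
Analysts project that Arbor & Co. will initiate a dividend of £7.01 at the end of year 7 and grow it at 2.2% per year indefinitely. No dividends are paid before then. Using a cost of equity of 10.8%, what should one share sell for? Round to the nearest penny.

£44.05

Deferred-dividend DDM. At t=6 the remaining stream is a growing perpetuity with first payment D_7 = 7.01.
V_6 = D_7/(r−g) = 7.01/(0.108−0.022) = 81.5116
P₀ = V_6/(1+r)^6 = 81.5116/(1+0.108)^6 = 44.0536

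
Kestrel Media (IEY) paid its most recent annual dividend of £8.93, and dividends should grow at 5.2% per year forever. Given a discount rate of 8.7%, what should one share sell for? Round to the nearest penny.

Gordon growth model: P₀ = D₁/(r − g). D₁ = 8.93 × (1 + 0.052) = 9.3944.
P₀ = 9.3944 / (0.087 − 0.052) = 9.3944 / 0.035 = 268.4103

£268.41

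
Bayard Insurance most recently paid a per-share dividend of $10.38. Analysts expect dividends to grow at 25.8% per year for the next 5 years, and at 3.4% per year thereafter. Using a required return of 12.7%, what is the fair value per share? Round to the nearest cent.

Two-stage DDM. Project D₁…D_5 at 0.258, terminal growth 0.034, discount at r = 0.127.
D_1 = 13.0580
D_2 = 16.4270
D_3 = 20.6652
D_4 = 25.9968
D_5 = 32.7040
Terminal value at t=5: TV = D_6/(r−g) = 33.8159/(0.127−0.034) = 363.6120
P₀ = 13.0580/(1+0.127)^1 + 16.4270/(1+0.127)^2 + 20.6652/(1+0.127)^3 + 25.9968/(1+0.127)^4 + 32.7040/(1+0.127)^5 + 363.6120/(1+0.127)^5 = 273.0540

$273.05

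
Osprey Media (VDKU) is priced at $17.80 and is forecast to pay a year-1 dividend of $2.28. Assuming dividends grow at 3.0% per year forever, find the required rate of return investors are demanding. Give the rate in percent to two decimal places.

Rearranging the constant-growth DDM: r = D₁/P₀ + g.
r = 2.2800 / 17.80 + 0.03 = 0.12809 + 0.03 = 0.15809

15.81%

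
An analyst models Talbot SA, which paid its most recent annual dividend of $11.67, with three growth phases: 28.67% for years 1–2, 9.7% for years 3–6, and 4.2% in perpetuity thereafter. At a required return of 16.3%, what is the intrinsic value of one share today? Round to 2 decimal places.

Three-stage DDM. Project D₁…D_6; terminal Gordon value at t=6 with g = 0.042; discount at r = 0.163.
D_1 = 15.0158
D_2 = 19.3208
D_3 = 21.1949
D_4 = 23.2508
D_5 = 25.5062
D_6 = 27.9803
TV_6 = 29.1554/(0.163−0.042) = 240.9541
P₀ = Σ Dₜ/(1+r)ᵗ + TV_6/(1+r)^6 = 174.0515

$174.05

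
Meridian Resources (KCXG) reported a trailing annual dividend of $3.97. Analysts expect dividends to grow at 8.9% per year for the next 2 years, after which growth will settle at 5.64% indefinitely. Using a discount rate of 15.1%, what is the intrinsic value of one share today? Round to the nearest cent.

Two-stage DDM. Project D₁…D_2 at 0.089, terminal growth 0.0564, discount at r = 0.151.
D_1 = 4.3233
D_2 = 4.7081
Terminal value at t=2: TV = D_3/(r−g) = 4.9736/(0.151−0.0564) = 52.5755
P₀ = 4.3233/(1+0.151)^1 + 4.7081/(1+0.151)^2 + 52.5755/(1+0.151)^2 = 46.9956

$47.00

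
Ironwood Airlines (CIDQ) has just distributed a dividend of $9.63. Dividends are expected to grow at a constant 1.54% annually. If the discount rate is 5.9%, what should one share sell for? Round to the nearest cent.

$224.27

Gordon growth model: P₀ = D₁/(r − g). D₁ = 9.63 × (1 + 0.0154) = 9.7783.
P₀ = 9.7783 / (0.059 − 0.0154) = 9.7783 / 0.0436 = 224.2730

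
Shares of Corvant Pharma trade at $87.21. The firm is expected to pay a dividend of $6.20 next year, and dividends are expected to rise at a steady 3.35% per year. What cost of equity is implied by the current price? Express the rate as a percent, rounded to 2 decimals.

10.46%

Rearranging the constant-growth DDM: r = D₁/P₀ + g.
r = 6.2000 / 87.21 + 0.0335 = 0.07109 + 0.0335 = 0.10459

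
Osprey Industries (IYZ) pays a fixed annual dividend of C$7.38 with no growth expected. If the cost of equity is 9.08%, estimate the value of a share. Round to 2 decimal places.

Zero-growth DDM (perpetuity): P₀ = D/r = 7.38 / 0.0908 = 81.2775

C$81.28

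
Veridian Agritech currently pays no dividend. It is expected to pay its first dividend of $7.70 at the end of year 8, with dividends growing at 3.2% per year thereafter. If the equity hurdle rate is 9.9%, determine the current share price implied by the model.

Deferred-dividend DDM. At t=7 the remaining stream is a growing perpetuity with first payment D_8 = 7.70.
V_7 = D_8/(r−g) = 7.70/(0.099−0.032) = 114.9254
P₀ = V_7/(1+r)^7 = 114.9254/(1+0.099)^7 = 59.3516

$59.35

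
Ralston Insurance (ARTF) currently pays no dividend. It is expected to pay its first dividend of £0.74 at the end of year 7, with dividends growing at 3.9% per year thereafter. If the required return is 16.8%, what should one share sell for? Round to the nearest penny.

£2.26

Deferred-dividend DDM. At t=6 the remaining stream is a growing perpetuity with first payment D_7 = 0.74.
V_6 = D_7/(r−g) = 0.74/(0.168−0.039) = 5.7364
P₀ = V_6/(1+r)^6 = 5.7364/(1+0.168)^6 = 2.2594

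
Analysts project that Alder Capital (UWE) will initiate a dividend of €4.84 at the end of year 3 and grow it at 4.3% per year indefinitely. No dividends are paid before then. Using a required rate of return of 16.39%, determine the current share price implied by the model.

€29.55

Deferred-dividend DDM. At t=2 the remaining stream is a growing perpetuity with first payment D_3 = 4.84.
V_2 = D_3/(r−g) = 4.84/(0.1639−0.043) = 40.0331
P₀ = V_2/(1+r)^2 = 40.0331/(1+0.1639)^2 = 29.5521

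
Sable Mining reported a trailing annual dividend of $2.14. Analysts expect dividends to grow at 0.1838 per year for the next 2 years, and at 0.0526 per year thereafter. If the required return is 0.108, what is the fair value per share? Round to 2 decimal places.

Two-stage DDM. Project D₁…D_2 at 0.1838, terminal growth 0.0526, discount at r = 0.108.
D_1 = 2.5333
D_2 = 2.9990
Terminal value at t=2: TV = D_3/(r−g) = 3.1567/(0.108−0.0526) = 56.9802
P₀ = 2.5333/(1+0.108)^1 + 2.9990/(1+0.108)^2 + 56.9802/(1+0.108)^2 = 51.1427

$51.14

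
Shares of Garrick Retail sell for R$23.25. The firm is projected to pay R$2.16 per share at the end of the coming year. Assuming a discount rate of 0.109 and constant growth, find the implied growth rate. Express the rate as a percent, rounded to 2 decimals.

From P₀ = D₁/(r − g), the implied growth is g = r − D₁/P₀.
g = 0.109 − 2.16/23.25 = 0.109 − 0.09290 = 0.01610

1.61%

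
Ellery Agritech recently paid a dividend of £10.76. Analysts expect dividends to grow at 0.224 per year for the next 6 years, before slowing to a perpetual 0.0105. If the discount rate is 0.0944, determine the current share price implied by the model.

Two-stage DDM. Project D₁…D_6 at 0.224, terminal growth 0.0105, discount at r = 0.0944.
D_1 = 13.1702
D_2 = 16.1204
D_3 = 19.7313
D_4 = 24.1512
D_5 = 29.5610
D_6 = 36.1827
Terminal value at t=6: TV = D_7/(r−g) = 36.5626/(0.0944−0.0105) = 435.7879
P₀ = 13.1702/(1+0.0944)^1 + 16.1204/(1+0.0944)^2 + 19.7313/(1+0.0944)^3 + 24.1512/(1+0.0944)^4 + 29.5610/(1+0.0944)^5 + 36.1827/(1+0.0944)^6 + 435.7879/(1+0.0944)^6 = 350.9118

£350.91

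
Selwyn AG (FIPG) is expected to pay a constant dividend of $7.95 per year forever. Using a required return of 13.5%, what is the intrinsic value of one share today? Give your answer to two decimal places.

$58.89

Zero-growth DDM (perpetuity): P₀ = D/r = 7.95 / 0.135 = 58.8889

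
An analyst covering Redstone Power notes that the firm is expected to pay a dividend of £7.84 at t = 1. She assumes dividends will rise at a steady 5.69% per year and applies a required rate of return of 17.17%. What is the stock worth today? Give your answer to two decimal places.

£68.29

Gordon growth model: P₀ = D₁/(r − g), with D₁ = 7.84 given directly.
P₀ = 7.8400 / (0.1717 − 0.0569) = 7.8400 / 0.1148 = 68.2927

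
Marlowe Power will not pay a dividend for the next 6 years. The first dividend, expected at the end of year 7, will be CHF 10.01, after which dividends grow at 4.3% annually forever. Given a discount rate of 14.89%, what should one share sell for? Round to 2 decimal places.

CHF 41.10

Deferred-dividend DDM. At t=6 the remaining stream is a growing perpetuity with first payment D_7 = 10.01.
V_6 = D_7/(r−g) = 10.01/(0.1489−0.043) = 94.5231
P₀ = V_6/(1+r)^6 = 94.5231/(1+0.1489)^6 = 41.1003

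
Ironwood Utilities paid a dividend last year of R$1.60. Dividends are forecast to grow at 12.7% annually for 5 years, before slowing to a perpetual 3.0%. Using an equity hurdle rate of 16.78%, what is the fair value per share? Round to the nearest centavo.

Two-stage DDM. Project D₁…D_5 at 0.127, terminal growth 0.03, discount at r = 0.1678.
D_1 = 1.8032
D_2 = 2.0322
D_3 = 2.2903
D_4 = 2.5812
D_5 = 2.9090
Terminal value at t=5: TV = D_6/(r−g) = 2.9962/(0.1678−0.03) = 21.7434
P₀ = 1.8032/(1+0.1678)^1 + 2.0322/(1+0.1678)^2 + 2.2903/(1+0.1678)^3 + 2.5812/(1+0.1678)^4 + 2.9090/(1+0.1678)^5 + 21.7434/(1+0.1678)^5 = 17.2107

R$17.21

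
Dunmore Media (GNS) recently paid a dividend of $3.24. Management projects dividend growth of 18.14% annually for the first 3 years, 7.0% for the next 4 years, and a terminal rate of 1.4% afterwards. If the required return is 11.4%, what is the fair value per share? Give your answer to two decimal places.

$58.29

Three-stage DDM. Project D₁…D_7; terminal Gordon value at t=7 with g = 0.014; discount at r = 0.114.
D_1 = 3.8277
D_2 = 4.5221
D_3 = 5.3424
D_4 = 5.7164
D_5 = 6.1165
D_6 = 6.5447
D_7 = 7.0028
TV_7 = 7.1008/(0.114−0.014) = 71.0083
P₀ = Σ Dₜ/(1+r)ᵗ + TV_7/(1+r)^7 = 58.2859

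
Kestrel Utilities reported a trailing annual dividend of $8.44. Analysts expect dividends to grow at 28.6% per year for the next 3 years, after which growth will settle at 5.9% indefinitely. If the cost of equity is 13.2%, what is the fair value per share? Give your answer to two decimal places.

Two-stage DDM. Project D₁…D_3 at 0.286, terminal growth 0.059, discount at r = 0.132.
D_1 = 10.8538
D_2 = 13.9580
D_3 = 17.9500
Terminal value at t=3: TV = D_4/(r−g) = 19.0091/(0.132−0.059) = 260.3985
P₀ = 10.8538/(1+0.132)^1 + 13.9580/(1+0.132)^2 + 17.9500/(1+0.132)^3 + 260.3985/(1+0.132)^3 = 212.3696

$212.37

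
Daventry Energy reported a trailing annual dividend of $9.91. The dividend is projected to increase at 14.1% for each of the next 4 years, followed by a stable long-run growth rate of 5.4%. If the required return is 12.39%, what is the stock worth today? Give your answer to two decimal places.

Two-stage DDM. Project D₁…D_4 at 0.141, terminal growth 0.054, discount at r = 0.1239.
D_1 = 11.3073
D_2 = 12.9016
D_3 = 14.7208
D_4 = 16.7964
Terminal value at t=4: TV = D_5/(r−g) = 17.7034/(0.1239−0.054) = 253.2676
P₀ = 11.3073/(1+0.1239)^1 + 12.9016/(1+0.1239)^2 + 14.7208/(1+0.1239)^3 + 16.7964/(1+0.1239)^4 + 253.2676/(1+0.1239)^4 = 199.9046

$199.90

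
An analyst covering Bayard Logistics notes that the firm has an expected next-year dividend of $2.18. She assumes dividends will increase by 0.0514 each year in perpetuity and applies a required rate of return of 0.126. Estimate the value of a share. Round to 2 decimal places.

$29.22

Gordon growth model: P₀ = D₁/(r − g), with D₁ = 2.18 given directly.
P₀ = 2.1800 / (0.126 − 0.0514) = 2.1800 / 0.0746 = 29.2225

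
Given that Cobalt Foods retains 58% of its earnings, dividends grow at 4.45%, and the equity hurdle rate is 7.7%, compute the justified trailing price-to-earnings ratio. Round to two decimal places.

13.50

Payout ratio b = 1 − 0.58 = 0.42.
Justified trailing P/E = b(1+g)/(r−g) = 0.42×(1+0.0445)/(0.077−0.0445) = 13.4982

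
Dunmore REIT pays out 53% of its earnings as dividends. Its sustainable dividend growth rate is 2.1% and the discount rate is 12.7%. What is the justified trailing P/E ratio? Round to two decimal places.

Justified trailing P/E = b(1+g)/(r−g) = 0.53×(1+0.021)/(0.127−0.021) = 5.1050

5.11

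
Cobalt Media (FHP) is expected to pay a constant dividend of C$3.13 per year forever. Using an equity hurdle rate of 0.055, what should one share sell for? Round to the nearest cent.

Zero-growth DDM (perpetuity): P₀ = D/r = 3.13 / 0.055 = 56.9091

C$56.91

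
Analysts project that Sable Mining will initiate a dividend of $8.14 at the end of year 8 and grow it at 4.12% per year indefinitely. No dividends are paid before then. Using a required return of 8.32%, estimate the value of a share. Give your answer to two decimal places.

$110.77

Deferred-dividend DDM. At t=7 the remaining stream is a growing perpetuity with first payment D_8 = 8.14.
V_7 = D_8/(r−g) = 8.14/(0.0832−0.0412) = 193.8095
P₀ = V_7/(1+r)^7 = 193.8095/(1+0.0832)^7 = 110.7681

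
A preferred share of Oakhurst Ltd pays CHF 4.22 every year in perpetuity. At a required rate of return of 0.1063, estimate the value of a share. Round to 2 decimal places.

CHF 39.70

Zero-growth DDM (perpetuity): P₀ = D/r = 4.22 / 0.1063 = 39.6990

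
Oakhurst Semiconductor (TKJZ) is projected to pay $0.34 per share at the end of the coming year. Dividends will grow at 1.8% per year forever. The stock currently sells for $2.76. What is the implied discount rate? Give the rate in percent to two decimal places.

14.12%

Rearranging the constant-growth DDM: r = D₁/P₀ + g.
r = 0.3400 / 2.76 + 0.018 = 0.12319 + 0.018 = 0.14119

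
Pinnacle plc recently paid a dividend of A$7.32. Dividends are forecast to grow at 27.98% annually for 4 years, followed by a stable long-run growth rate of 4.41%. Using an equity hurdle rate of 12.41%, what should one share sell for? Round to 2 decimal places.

A$201.44

Two-stage DDM. Project D₁…D_4 at 0.2798, terminal growth 0.0441, discount at r = 0.1241.
D_1 = 9.3681
D_2 = 11.9893
D_3 = 15.3440
D_4 = 19.6372
Terminal value at t=4: TV = D_5/(r−g) = 20.5032/(0.1241−0.0441) = 256.2900
P₀ = 9.3681/(1+0.1241)^1 + 11.9893/(1+0.1241)^2 + 15.3440/(1+0.1241)^3 + 19.6372/(1+0.1241)^4 + 256.2900/(1+0.1241)^4 = 201.4369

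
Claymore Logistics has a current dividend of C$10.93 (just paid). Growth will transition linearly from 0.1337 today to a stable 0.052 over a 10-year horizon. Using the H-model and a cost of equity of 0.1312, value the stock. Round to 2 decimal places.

C$201.56

H-model: P₀ = D₀[(1+g_L) + H(g_S−g_L)]/(r−g_L), with H = 10/2 = 5.
P₀ = 10.93 × [(1+0.052) + 5×(0.1337−0.052)] / (0.1312−0.052)
   = 10.93 × 1.4605 / 0.0792 = 201.5564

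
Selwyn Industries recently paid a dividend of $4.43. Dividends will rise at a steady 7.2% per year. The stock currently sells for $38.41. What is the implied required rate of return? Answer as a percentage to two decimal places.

Rearranging the constant-growth DDM: r = D₁/P₀ + g.
D₁ = 4.43 × (1 + 0.072) = 4.7490.
r = 4.7490 / 38.41 + 0.072 = 0.12364 + 0.072 = 0.19564

19.56%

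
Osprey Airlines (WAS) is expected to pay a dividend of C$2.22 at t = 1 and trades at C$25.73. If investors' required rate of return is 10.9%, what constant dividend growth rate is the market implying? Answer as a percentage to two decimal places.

From P₀ = D₁/(r − g), the implied growth is g = r − D₁/P₀.
g = 0.109 − 2.22/25.73 = 0.109 − 0.08628 = 0.02272

2.27%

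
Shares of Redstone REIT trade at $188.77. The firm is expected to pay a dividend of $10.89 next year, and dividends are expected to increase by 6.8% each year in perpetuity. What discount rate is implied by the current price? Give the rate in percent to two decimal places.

12.57%

Rearranging the constant-growth DDM: r = D₁/P₀ + g.
r = 10.8900 / 188.77 + 0.068 = 0.05769 + 0.068 = 0.12569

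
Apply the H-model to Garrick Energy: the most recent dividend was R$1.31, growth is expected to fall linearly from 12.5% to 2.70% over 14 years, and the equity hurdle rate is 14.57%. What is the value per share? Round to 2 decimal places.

R$18.91

H-model: P₀ = D₀[(1+g_L) + H(g_S−g_L)]/(r−g_L), with H = 14/2 = 7.
P₀ = 1.31 × [(1+0.027) + 7×(0.125−0.027)] / (0.1457−0.027)
   = 1.31 × 1.7130 / 0.1187 = 18.9051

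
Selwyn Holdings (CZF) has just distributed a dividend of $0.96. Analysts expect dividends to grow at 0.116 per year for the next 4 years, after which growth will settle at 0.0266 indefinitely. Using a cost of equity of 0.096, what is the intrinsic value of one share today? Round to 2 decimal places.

$19.28

Two-stage DDM. Project D₁…D_4 at 0.116, terminal growth 0.0266, discount at r = 0.096.
D_1 = 1.0714
D_2 = 1.1956
D_3 = 1.3343
D_4 = 1.4891
Terminal value at t=4: TV = D_5/(r−g) = 1.5287/(0.096−0.0266) = 22.0277
P₀ = 1.0714/(1+0.096)^1 + 1.1956/(1+0.096)^2 + 1.3343/(1+0.096)^3 + 1.4891/(1+0.096)^4 + 22.0277/(1+0.096)^4 = 19.2845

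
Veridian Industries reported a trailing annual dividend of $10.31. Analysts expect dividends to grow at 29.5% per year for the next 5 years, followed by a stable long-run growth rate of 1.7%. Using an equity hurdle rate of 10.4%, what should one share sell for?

$352.98

Two-stage DDM. Project D₁…D_5 at 0.295, terminal growth 0.017, discount at r = 0.104.
D_1 = 13.3514
D_2 = 17.2901
D_3 = 22.3907
D_4 = 28.9960
D_5 = 37.5498
Terminal value at t=5: TV = D_6/(r−g) = 38.1881/(0.104−0.017) = 438.9441
P₀ = 13.3514/(1+0.104)^1 + 17.2901/(1+0.104)^2 + 22.3907/(1+0.104)^3 + 28.9960/(1+0.104)^4 + 37.5498/(1+0.104)^5 + 438.9441/(1+0.104)^5 = 352.9832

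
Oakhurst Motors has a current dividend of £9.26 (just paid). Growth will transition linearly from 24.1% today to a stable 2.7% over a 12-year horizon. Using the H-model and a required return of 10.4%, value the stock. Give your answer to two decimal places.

£277.92

H-model: P₀ = D₀[(1+g_L) + H(g_S−g_L)]/(r−g_L), with H = 12/2 = 6.
P₀ = 9.26 × [(1+0.027) + 6×(0.241−0.027)] / (0.104−0.027)
   = 9.26 × 2.3110 / 0.077 = 277.9203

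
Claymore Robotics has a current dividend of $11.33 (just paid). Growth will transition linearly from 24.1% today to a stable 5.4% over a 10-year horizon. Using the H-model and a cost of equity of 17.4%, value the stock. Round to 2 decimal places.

H-model: P₀ = D₀[(1+g_L) + H(g_S−g_L)]/(r−g_L), with H = 10/2 = 5.
P₀ = 11.33 × [(1+0.054) + 5×(0.241−0.054)] / (0.174−0.054)
   = 11.33 × 1.9890 / 0.12 = 187.7948

$187.79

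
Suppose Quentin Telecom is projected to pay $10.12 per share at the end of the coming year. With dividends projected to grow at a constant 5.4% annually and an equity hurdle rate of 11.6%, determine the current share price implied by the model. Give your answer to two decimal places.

$163.23

Gordon growth model: P₀ = D₁/(r − g), with D₁ = 10.12 given directly.
P₀ = 10.1200 / (0.116 − 0.054) = 10.1200 / 0.062 = 163.2258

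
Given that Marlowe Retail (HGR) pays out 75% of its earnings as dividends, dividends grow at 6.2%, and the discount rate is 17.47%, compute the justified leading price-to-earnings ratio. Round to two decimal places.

6.65

Justified leading P/E = b/(r−g) = 0.75/(0.1747−0.062) = 6.6548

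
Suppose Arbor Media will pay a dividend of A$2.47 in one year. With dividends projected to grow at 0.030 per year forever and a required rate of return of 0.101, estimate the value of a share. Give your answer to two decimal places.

A$34.79

Gordon growth model: P₀ = D₁/(r − g), with D₁ = 2.47 given directly.
P₀ = 2.4700 / (0.101 − 0.03) = 2.4700 / 0.071 = 34.7887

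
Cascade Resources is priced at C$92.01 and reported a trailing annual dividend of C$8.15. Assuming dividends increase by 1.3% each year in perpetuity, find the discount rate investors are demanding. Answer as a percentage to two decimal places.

10.27%

Rearranging the constant-growth DDM: r = D₁/P₀ + g.
D₁ = 8.15 × (1 + 0.013) = 8.2560.
r = 8.2560 / 92.01 + 0.013 = 0.08973 + 0.013 = 0.10273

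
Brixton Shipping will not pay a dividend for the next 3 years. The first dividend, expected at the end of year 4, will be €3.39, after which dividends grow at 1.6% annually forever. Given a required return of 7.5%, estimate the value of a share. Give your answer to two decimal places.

Deferred-dividend DDM. At t=3 the remaining stream is a growing perpetuity with first payment D_4 = 3.39.
V_3 = D_4/(r−g) = 3.39/(0.075−0.016) = 57.4576
P₀ = V_3/(1+r)^3 = 57.4576/(1+0.075)^3 = 46.2511

€46.25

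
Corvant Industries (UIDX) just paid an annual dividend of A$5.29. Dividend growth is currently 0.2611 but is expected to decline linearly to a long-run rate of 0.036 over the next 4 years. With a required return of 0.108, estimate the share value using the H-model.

H-model: P₀ = D₀[(1+g_L) + H(g_S−g_L)]/(r−g_L), with H = 4/2 = 2.
P₀ = 5.29 × [(1+0.036) + 2×(0.2611−0.036)] / (0.108−0.036)
   = 5.29 × 1.4862 / 0.072 = 109.1944

A$109.19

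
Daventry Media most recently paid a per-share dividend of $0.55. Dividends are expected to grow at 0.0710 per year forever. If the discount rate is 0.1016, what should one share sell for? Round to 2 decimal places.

$19.25

Gordon growth model: P₀ = D₁/(r − g). D₁ = 0.55 × (1 + 0.071) = 0.5891.
P₀ = 0.5891 / (0.1016 − 0.071) = 0.5891 / 0.0306 = 19.2500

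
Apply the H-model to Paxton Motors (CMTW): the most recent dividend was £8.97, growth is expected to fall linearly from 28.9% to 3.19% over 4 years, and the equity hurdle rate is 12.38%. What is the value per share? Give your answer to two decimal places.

H-model: P₀ = D₀[(1+g_L) + H(g_S−g_L)]/(r−g_L), with H = 4/2 = 2.
P₀ = 8.97 × [(1+0.0319) + 2×(0.289−0.0319)] / (0.1238−0.0319)
   = 8.97 × 1.5461 / 0.0919 = 150.9088

£150.91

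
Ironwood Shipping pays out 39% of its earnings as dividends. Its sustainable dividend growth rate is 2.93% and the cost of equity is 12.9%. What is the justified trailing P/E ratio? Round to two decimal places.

Justified trailing P/E = b(1+g)/(r−g) = 0.39×(1+0.0293)/(0.129−0.0293) = 4.0263

4.03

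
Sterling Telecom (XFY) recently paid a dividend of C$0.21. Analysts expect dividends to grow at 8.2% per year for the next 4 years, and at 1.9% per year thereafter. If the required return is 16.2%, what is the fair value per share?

C$1.83

Two-stage DDM. Project D₁…D_4 at 0.082, terminal growth 0.019, discount at r = 0.162.
D_1 = 0.2272
D_2 = 0.2459
D_3 = 0.2660
D_4 = 0.2878
Terminal value at t=4: TV = D_5/(r−g) = 0.2933/(0.162−0.019) = 2.0510
P₀ = 0.2272/(1+0.162)^1 + 0.2459/(1+0.162)^2 + 0.2660/(1+0.162)^3 + 0.2878/(1+0.162)^4 + 2.0510/(1+0.162)^4 = 1.8300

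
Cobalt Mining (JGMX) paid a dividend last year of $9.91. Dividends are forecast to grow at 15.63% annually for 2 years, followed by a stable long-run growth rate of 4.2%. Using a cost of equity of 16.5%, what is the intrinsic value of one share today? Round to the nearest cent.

$102.30

Two-stage DDM. Project D₁…D_2 at 0.1563, terminal growth 0.042, discount at r = 0.165.
D_1 = 11.4589
D_2 = 13.2500
Terminal value at t=2: TV = D_3/(r−g) = 13.8065/(0.165−0.042) = 112.2477
P₀ = 11.4589/(1+0.165)^1 + 13.2500/(1+0.165)^2 + 112.2477/(1+0.165)^2 = 102.3023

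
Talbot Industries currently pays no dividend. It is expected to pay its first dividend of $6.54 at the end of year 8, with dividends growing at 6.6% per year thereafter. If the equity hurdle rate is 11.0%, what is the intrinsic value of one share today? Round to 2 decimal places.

Deferred-dividend DDM. At t=7 the remaining stream is a growing perpetuity with first payment D_8 = 6.54.
V_7 = D_8/(r−g) = 6.54/(0.11−0.066) = 148.6364
P₀ = V_7/(1+r)^7 = 148.6364/(1+0.11)^7 = 71.5920

$71.59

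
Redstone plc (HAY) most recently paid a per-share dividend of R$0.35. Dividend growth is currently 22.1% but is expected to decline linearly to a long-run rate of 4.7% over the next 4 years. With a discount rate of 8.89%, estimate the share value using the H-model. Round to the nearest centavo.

H-model: P₀ = D₀[(1+g_L) + H(g_S−g_L)]/(r−g_L), with H = 4/2 = 2.
P₀ = 0.35 × [(1+0.047) + 2×(0.221−0.047)] / (0.0889−0.047)
   = 0.35 × 1.3950 / 0.0419 = 11.6527

R$11.65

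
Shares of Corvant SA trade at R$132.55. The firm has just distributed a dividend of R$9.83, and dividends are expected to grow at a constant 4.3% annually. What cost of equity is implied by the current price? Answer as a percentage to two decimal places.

Rearranging the constant-growth DDM: r = D₁/P₀ + g.
D₁ = 9.83 × (1 + 0.043) = 10.2527.
r = 10.2527 / 132.55 + 0.043 = 0.07735 + 0.043 = 0.12035

12.03%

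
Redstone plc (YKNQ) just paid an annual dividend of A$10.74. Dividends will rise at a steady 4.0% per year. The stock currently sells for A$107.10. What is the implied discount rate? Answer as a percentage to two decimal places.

14.43%

Rearranging the constant-growth DDM: r = D₁/P₀ + g.
D₁ = 10.74 × (1 + 0.04) = 11.1696.
r = 11.1696 / 107.10 + 0.04 = 0.10429 + 0.04 = 0.14429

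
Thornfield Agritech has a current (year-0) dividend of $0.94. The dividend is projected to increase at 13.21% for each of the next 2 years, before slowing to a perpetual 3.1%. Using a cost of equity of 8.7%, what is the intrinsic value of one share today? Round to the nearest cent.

$20.77

Two-stage DDM. Project D₁…D_2 at 0.1321, terminal growth 0.031, discount at r = 0.087.
D_1 = 1.0642
D_2 = 1.2048
Terminal value at t=2: TV = D_3/(r−g) = 1.2421/(0.087−0.031) = 22.1803
P₀ = 1.0642/(1+0.087)^1 + 1.2048/(1+0.087)^2 + 22.1803/(1+0.087)^2 = 20.7706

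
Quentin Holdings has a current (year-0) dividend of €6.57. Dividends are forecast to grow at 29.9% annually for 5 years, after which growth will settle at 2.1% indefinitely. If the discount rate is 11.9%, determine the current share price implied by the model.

Two-stage DDM. Project D₁…D_5 at 0.299, terminal growth 0.021, discount at r = 0.119.
D_1 = 8.5344
D_2 = 11.0862
D_3 = 14.4010
D_4 = 18.7069
D_5 = 24.3003
Terminal value at t=5: TV = D_6/(r−g) = 24.8106/(0.119−0.021) = 253.1692
P₀ = 8.5344/(1+0.119)^1 + 11.0862/(1+0.119)^2 + 14.4010/(1+0.119)^3 + 18.7069/(1+0.119)^4 + 24.3003/(1+0.119)^5 + 253.1692/(1+0.119)^5 = 196.8379

€196.84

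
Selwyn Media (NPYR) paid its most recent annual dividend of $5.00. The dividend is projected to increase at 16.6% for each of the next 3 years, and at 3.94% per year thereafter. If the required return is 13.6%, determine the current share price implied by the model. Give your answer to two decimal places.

Two-stage DDM. Project D₁…D_3 at 0.166, terminal growth 0.0394, discount at r = 0.136.
D_1 = 5.8300
D_2 = 6.7978
D_3 = 7.9262
Terminal value at t=3: TV = D_4/(r−g) = 8.2385/(0.136−0.0394) = 85.2847
P₀ = 5.8300/(1+0.136)^1 + 6.7978/(1+0.136)^2 + 7.9262/(1+0.136)^3 + 85.2847/(1+0.136)^3 = 73.9813

$73.98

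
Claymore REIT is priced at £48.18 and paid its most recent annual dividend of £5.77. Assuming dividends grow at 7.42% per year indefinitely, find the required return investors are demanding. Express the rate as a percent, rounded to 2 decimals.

20.28%

Rearranging the constant-growth DDM: r = D₁/P₀ + g.
D₁ = 5.77 × (1 + 0.0742) = 6.1981.
r = 6.1981 / 48.18 + 0.0742 = 0.12865 + 0.0742 = 0.20285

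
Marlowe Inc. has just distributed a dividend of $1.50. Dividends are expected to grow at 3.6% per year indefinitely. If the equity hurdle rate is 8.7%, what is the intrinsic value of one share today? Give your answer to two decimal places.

Gordon growth model: P₀ = D₁/(r − g). D₁ = 1.50 × (1 + 0.036) = 1.5540.
P₀ = 1.5540 / (0.087 − 0.036) = 1.5540 / 0.051 = 30.4706

$30.47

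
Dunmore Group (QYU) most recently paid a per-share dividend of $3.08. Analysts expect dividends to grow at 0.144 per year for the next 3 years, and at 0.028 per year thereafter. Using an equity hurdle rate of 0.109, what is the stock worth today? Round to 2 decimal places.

Two-stage DDM. Project D₁…D_3 at 0.144, terminal growth 0.028, discount at r = 0.109.
D_1 = 3.5235
D_2 = 4.0309
D_3 = 4.6114
Terminal value at t=3: TV = D_4/(r−g) = 4.7405/(0.109−0.028) = 58.5244
P₀ = 3.5235/(1+0.109)^1 + 4.0309/(1+0.109)^2 + 4.6114/(1+0.109)^3 + 58.5244/(1+0.109)^3 = 52.7440

$52.74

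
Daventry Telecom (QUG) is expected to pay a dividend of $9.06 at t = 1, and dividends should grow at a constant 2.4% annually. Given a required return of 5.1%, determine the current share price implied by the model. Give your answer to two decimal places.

Gordon growth model: P₀ = D₁/(r − g), with D₁ = 9.06 given directly.
P₀ = 9.0600 / (0.051 − 0.024) = 9.0600 / 0.027 = 335.5556

$335.56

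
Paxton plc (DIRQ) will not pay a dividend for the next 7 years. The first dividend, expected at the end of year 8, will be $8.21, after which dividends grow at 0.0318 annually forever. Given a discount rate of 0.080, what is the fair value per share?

Deferred-dividend DDM. At t=7 the remaining stream is a growing perpetuity with first payment D_8 = 8.21.
V_7 = D_8/(r−g) = 8.21/(0.08−0.0318) = 170.3320
P₀ = V_7/(1+r)^7 = 170.3320/(1+0.08)^7 = 99.3871

$99.39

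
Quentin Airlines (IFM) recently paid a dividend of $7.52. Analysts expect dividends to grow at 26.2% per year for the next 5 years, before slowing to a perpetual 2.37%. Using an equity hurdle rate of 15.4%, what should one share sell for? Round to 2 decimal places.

$141.98

Two-stage DDM. Project D₁…D_5 at 0.262, terminal growth 0.0237, discount at r = 0.154.
D_1 = 9.4902
D_2 = 11.9767
D_3 = 15.1146
D_4 = 19.0746
D_5 = 24.0721
Terminal value at t=5: TV = D_6/(r−g) = 24.6426/(0.154−0.0237) = 189.1224
P₀ = 9.4902/(1+0.154)^1 + 11.9767/(1+0.154)^2 + 15.1146/(1+0.154)^3 + 19.0746/(1+0.154)^4 + 24.0721/(1+0.154)^5 + 189.1224/(1+0.154)^5 = 141.9789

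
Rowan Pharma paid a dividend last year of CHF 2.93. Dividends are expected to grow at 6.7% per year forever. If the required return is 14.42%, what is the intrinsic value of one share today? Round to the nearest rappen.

CHF 40.50

Gordon growth model: P₀ = D₁/(r − g). D₁ = 2.93 × (1 + 0.067) = 3.1263.
P₀ = 3.1263 / (0.1442 − 0.067) = 3.1263 / 0.0772 = 40.4962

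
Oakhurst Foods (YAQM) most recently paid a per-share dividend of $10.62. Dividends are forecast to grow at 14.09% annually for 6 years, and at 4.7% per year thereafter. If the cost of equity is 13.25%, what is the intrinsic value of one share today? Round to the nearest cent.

Two-stage DDM. Project D₁…D_6 at 0.1409, terminal growth 0.047, discount at r = 0.1325.
D_1 = 12.1164
D_2 = 13.8236
D_3 = 15.7713
D_4 = 17.9935
D_5 = 20.5287
D_6 = 23.4212
Terminal value at t=6: TV = D_7/(r−g) = 24.5220/(0.1325−0.047) = 286.8075
P₀ = 12.1164/(1+0.1325)^1 + 13.8236/(1+0.1325)^2 + 15.7713/(1+0.1325)^3 + 17.9935/(1+0.1325)^4 + 20.5287/(1+0.1325)^5 + 23.4212/(1+0.1325)^6 + 286.8075/(1+0.1325)^6 = 201.3392

$201.34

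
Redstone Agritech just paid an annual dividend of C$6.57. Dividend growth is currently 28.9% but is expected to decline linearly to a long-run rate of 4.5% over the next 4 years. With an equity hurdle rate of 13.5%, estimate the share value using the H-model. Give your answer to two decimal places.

H-model: P₀ = D₀[(1+g_L) + H(g_S−g_L)]/(r−g_L), with H = 4/2 = 2.
P₀ = 6.57 × [(1+0.045) + 2×(0.289−0.045)] / (0.135−0.045)
   = 6.57 × 1.5330 / 0.09 = 111.9090

C$111.91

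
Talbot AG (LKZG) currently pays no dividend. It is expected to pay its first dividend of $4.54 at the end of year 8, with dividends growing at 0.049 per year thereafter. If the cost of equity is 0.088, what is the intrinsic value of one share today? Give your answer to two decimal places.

Deferred-dividend DDM. At t=7 the remaining stream is a growing perpetuity with first payment D_8 = 4.54.
V_7 = D_8/(r−g) = 4.54/(0.088−0.049) = 116.4103
P₀ = V_7/(1+r)^7 = 116.4103/(1+0.088)^7 = 64.5043

$64.50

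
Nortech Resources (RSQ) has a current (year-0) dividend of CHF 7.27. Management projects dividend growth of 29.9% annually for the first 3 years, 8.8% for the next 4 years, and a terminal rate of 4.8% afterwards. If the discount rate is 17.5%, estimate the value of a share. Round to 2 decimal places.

Three-stage DDM. Project D₁…D_7; terminal Gordon value at t=7 with g = 0.048; discount at r = 0.175.
D_1 = 9.4437
D_2 = 12.2674
D_3 = 15.9354
D_4 = 17.3377
D_5 = 18.8634
D_6 = 20.5234
D_7 = 22.3294
TV_7 = 23.4012/(0.175−0.048) = 184.2617
P₀ = Σ Dₜ/(1+r)ᵗ + TV_7/(1+r)^7 = 118.8732

CHF 118.87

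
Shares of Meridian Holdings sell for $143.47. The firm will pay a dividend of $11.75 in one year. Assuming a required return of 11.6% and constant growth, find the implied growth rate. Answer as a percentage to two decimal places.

3.41%

From P₀ = D₁/(r − g), the implied growth is g = r − D₁/P₀.
g = 0.116 − 11.75/143.47 = 0.116 − 0.08190 = 0.03410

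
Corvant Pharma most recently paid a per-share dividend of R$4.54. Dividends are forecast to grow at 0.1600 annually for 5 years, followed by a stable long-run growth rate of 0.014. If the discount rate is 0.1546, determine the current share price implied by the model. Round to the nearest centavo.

Two-stage DDM. Project D₁…D_5 at 0.16, terminal growth 0.014, discount at r = 0.1546.
D_1 = 5.2664
D_2 = 6.1090
D_3 = 7.0865
D_4 = 8.2203
D_5 = 9.5356
Terminal value at t=5: TV = D_6/(r−g) = 9.6690/(0.1546−0.014) = 68.7699
P₀ = 5.2664/(1+0.1546)^1 + 6.1090/(1+0.1546)^2 + 7.0865/(1+0.1546)^3 + 8.2203/(1+0.1546)^4 + 9.5356/(1+0.1546)^5 + 68.7699/(1+0.1546)^5 = 56.5356

R$56.54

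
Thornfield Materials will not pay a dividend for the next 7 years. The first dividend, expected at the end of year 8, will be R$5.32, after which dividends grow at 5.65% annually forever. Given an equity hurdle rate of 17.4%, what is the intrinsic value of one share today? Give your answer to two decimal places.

Deferred-dividend DDM. At t=7 the remaining stream is a growing perpetuity with first payment D_8 = 5.32.
V_7 = D_8/(r−g) = 5.32/(0.174−0.0565) = 45.2766
P₀ = V_7/(1+r)^7 = 45.2766/(1+0.174)^7 = 14.7298

R$14.73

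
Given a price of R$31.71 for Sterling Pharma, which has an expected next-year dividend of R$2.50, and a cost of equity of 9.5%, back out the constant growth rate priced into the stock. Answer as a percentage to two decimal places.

From P₀ = D₁/(r − g), the implied growth is g = r − D₁/P₀.
g = 0.095 − 2.50/31.71 = 0.095 − 0.07884 = 0.01616

1.62%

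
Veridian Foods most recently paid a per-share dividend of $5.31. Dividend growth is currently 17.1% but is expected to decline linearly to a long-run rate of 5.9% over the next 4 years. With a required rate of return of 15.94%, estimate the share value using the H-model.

$67.86

H-model: P₀ = D₀[(1+g_L) + H(g_S−g_L)]/(r−g_L), with H = 4/2 = 2.
P₀ = 5.31 × [(1+0.059) + 2×(0.171−0.059)] / (0.1594−0.059)
   = 5.31 × 1.2830 / 0.1004 = 67.8559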